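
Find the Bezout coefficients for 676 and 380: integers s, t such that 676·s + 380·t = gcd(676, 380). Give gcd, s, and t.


Euclidean algorithm on (676, 380) — divide until remainder is 0:
  676 = 1 · 380 + 296
  380 = 1 · 296 + 84
  296 = 3 · 84 + 44
  84 = 1 · 44 + 40
  44 = 1 · 40 + 4
  40 = 10 · 4 + 0
gcd(676, 380) = 4.
Track Bezout coefficients alongside the remainders: start with r₀ = 676 = a·1 + b·0 (s = 1, t = 0) and r₁ = 380 = a·0 + b·1 (s = 0, t = 1); each new remainder r_{k+1} = r_{k-1} − q_k·r_k inherits s_{k+1} = s_{k-1} − q_k·s_k, t_{k+1} = t_{k-1} − q_k·t_k, so r_k = a·s_k + b·t_k at every step:
  q = 1: r = 296, s = 1 − 1·0 = 1, t = 0 − 1·1 = -1  (check: 676·1 + 380·(-1) = 296)
  q = 1: r = 84, s = 0 − 1·1 = -1, t = 1 − 1·(-1) = 2  (check: 676·(-1) + 380·2 = 84)
  q = 3: r = 44, s = 1 − 3·(-1) = 4, t = -1 − 3·2 = -7  (check: 676·4 + 380·(-7) = 44)
  q = 1: r = 40, s = -1 − 1·4 = -5, t = 2 − 1·(-7) = 9  (check: 676·(-5) + 380·9 = 40)
  q = 1: r = 4, s = 4 − 1·(-5) = 9, t = -7 − 1·9 = -16  (check: 676·9 + 380·(-16) = 4)
The row with r = 4 (the gcd) gives the Bezout coefficients s = 9, t = -16.
Result: 676 · (9) + 380 · (-16) = 4.

gcd(676, 380) = 4; s = 9, t = -16 (check: 676·9 + 380·(-16) = 4).


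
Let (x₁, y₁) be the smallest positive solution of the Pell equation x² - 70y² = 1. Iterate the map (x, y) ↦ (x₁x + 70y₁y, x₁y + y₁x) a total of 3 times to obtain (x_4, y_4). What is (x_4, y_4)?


Step 1: Find the fundamental solution (x₁, y₁) of x² - 70y² = 1.
  Expand √70 as a continued fraction. a₀ = ⌊√70⌋ = 8; iterate m_{k+1} = d_k·a_k − m_k, d_{k+1} = (70 − m_{k+1}²)/d_k, a_{k+1} = ⌊(a₀ + m_{k+1})/d_{k+1}⌋ (starting m₀ = 0, d₀ = 1), with convergents p_k = a_k·p_{k-1} + p_{k-2}, q_k = a_k·q_{k-1} + q_{k-2} (p₋₁ = 1, q₋₁ = 0):
  k = 0: a₀ = 8; p₀/q₀ = 8/1; p₀² − 70·q₀² = 64 − 70 = -6.
  k = 1: m = 8, d = 6, a = ⌊(8 + 8)/6⌋ = 2; p/q = (2·8 + 1)/(2·1 + 0) = 17/2; p² − 70·q² = 289 − 280 = 9.
  k = 2: m = 4, d = 9, a = ⌊(8 + 4)/9⌋ = 1; p/q = (1·17 + 8)/(1·2 + 1) = 25/3; p² − 70·q² = 625 − 630 = -5.
  k = 3: m = 5, d = 5, a = ⌊(8 + 5)/5⌋ = 2; p/q = (2·25 + 17)/(2·3 + 2) = 67/8; p² − 70·q² = 4489 − 4480 = 9.
  k = 4: m = 5, d = 9, a = ⌊(8 + 5)/9⌋ = 1; p/q = (1·67 + 25)/(1·8 + 3) = 92/11; p² − 70·q² = 8464 − 8470 = -6.
  k = 5: m = 4, d = 6, a = ⌊(8 + 4)/6⌋ = 2; p/q = (2·92 + 67)/(2·11 + 8) = 251/30; p² − 70·q² = 63001 − 63000 = 1.
  The first convergent with p² − 70·q² = 1 gives the fundamental solution (x₁, y₁) = (251, 30).
Step 2: Apply the recurrence (x_{n+1}, y_{n+1}) = (x₁x_n + 70y₁y_n, x₁y_n + y₁x_n) repeatedly.
  From (x_1, y_1) = (251, 30): x_2 = 251·251 + 70·30·30 = 126001; y_2 = 251·30 + 30·251 = 15060.
  From (x_2, y_2) = (126001, 15060): x_3 = 251·126001 + 70·30·15060 = 63252251; y_3 = 251·15060 + 30·126001 = 7560090.
  From (x_3, y_3) = (63252251, 7560090): x_4 = 251·63252251 + 70·30·7560090 = 31752504001; y_4 = 251·7560090 + 30·63252251 = 3795150120.
Step 3: Verify x_4² - 70·y_4² = 1008221510333521008001 - 1008221510333521008000 = 1 (should be 1). ✓

(x_1, y_1) = (251, 30); (x_4, y_4) = (31752504001, 3795150120).


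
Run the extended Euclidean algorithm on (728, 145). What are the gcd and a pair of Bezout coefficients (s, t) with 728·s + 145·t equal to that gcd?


Euclidean algorithm on (728, 145) — divide until remainder is 0:
  728 = 5 · 145 + 3
  145 = 48 · 3 + 1
  3 = 3 · 1 + 0
gcd(728, 145) = 1.
Track Bezout coefficients alongside the remainders: start with r₀ = 728 = a·1 + b·0 (s = 1, t = 0) and r₁ = 145 = a·0 + b·1 (s = 0, t = 1); each new remainder r_{k+1} = r_{k-1} − q_k·r_k inherits s_{k+1} = s_{k-1} − q_k·s_k, t_{k+1} = t_{k-1} − q_k·t_k, so r_k = a·s_k + b·t_k at every step:
  q = 5: r = 3, s = 1 − 5·0 = 1, t = 0 − 5·1 = -5  (check: 728·1 + 145·(-5) = 3)
  q = 48: r = 1, s = 0 − 48·1 = -48, t = 1 − 48·(-5) = 241  (check: 728·(-48) + 145·241 = 1)
The row with r = 1 (the gcd) gives the Bezout coefficients s = -48, t = 241.
Result: 728 · (-48) + 145 · (241) = 1.

gcd(728, 145) = 1; s = -48, t = 241 (check: 728·(-48) + 145·241 = 1).


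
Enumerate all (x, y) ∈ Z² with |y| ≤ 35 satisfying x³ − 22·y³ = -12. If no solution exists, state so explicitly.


The equation is x³ - 22y³ = -12. For fixed y, x³ = 22·y³ − 12, so a solution requires the RHS to be a perfect cube.
Strategy: iterate y from -35 to 35, compute RHS = 22·y³ − 12, and check whether it is a (positive or negative) perfect cube.
Check small values of y:
  y = 0: RHS = -12 is not a perfect cube.
  y = 1: RHS = 10 is not a perfect cube.
  y = -1: RHS = -34 is not a perfect cube.
  y = 2: RHS = 164 is not a perfect cube.
  y = -2: RHS = -188 is not a perfect cube.
  y = 3: RHS = 582 is not a perfect cube.
  y = -3: RHS = -606 is not a perfect cube.
Continuing the search up to |y| = 35 finds no solutions either.
No (x, y) in the scanned range satisfies the equation.

No integer solutions with |y| ≤ 35.


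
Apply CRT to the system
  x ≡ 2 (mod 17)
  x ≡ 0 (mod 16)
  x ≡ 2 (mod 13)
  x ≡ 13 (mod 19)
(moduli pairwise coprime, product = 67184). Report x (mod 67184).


Product of moduli M = 17 · 16 · 13 · 19 = 67184.
Merge one congruence at a time:
  Start: x ≡ 2 (mod 17).
  Combine with x ≡ 0 (mod 16); new modulus lcm = 272.
    Write x = 2 + 17·t and substitute into x ≡ 0 (mod 16): 17·t ≡ 0 − 2 = -2 (mod 16).
    Reduce coefficients mod 16: 1·t ≡ 14 (mod 16).
    So t ≡ 14 (mod 16).
    Then x = 2 + 17·14 = 240, valid modulo lcm(17, 16) = 272: x ≡ 240 (mod 272).
  Combine with x ≡ 2 (mod 13); new modulus lcm = 3536.
    Write x = 240 + 272·t and substitute into x ≡ 2 (mod 13): 272·t ≡ 2 − 240 = -238 (mod 13).
    Reduce coefficients mod 13: 12·t ≡ 9 (mod 13).
    The inverse of 12 mod 13 is 12 (since 12·12 = 144 = 11·13 + 1), so t ≡ 12·9 = 108 ≡ 4 (mod 13).
    Then x = 240 + 272·4 = 1328, valid modulo lcm(272, 13) = 3536: x ≡ 1328 (mod 3536).
  Combine with x ≡ 13 (mod 19); new modulus lcm = 67184.
    Write x = 1328 + 3536·t and substitute into x ≡ 13 (mod 19): 3536·t ≡ 13 − 1328 = -1315 (mod 19).
    Reduce coefficients mod 19: 2·t ≡ 15 (mod 19).
    The inverse of 2 mod 19 is 10 (since 2·10 = 20 = 1·19 + 1), so t ≡ 10·15 = 150 ≡ 17 (mod 19).
    Then x = 1328 + 3536·17 = 61440, valid modulo lcm(3536, 19) = 67184: x ≡ 61440 (mod 67184).
Verify against each original: 61440 mod 17 = 2, 61440 mod 16 = 0, 61440 mod 13 = 2, 61440 mod 19 = 13.

x ≡ 61440 (mod 67184).


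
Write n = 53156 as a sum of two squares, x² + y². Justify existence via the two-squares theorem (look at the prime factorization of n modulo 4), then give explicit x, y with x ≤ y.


Step 1: Factor n = 53156 = 2^2 · 97 · 137.
Step 2: Check the mod-4 condition on each prime factor: 2 = 2 (special); 97 ≡ 1 (mod 4), exponent 1; 137 ≡ 1 (mod 4), exponent 1.
All primes ≡ 3 (mod 4) appear to even exponent (or don't appear), so by the two-squares theorem n IS expressible as a sum of two squares.
Step 3: Build a representation. Group n = k² · m with k = 2 and m = 97 · 137 = 13289 (a product of primes ≡ 1 (mod 4)); a representation of m scales to one of n via (k·x)² + (k·y)² = k²(x² + y²). Each prime p ≡ 1 (mod 4) is itself a sum of two squares; find a² by testing p − a² for a perfect square:
  97: 97 − 1² = 96, 97 − 2² = 93, 97 − 3² = 88, 97 − 4² = 81 = 9² ⇒ 97 = 4² + 9².
  137: 137 − 1² = 136, 137 − 2² = 133, 137 − 3² = 128, 137 − 4² = 121 = 11² ⇒ 137 = 4² + 11².
  Combine using the Brahmagupta–Fibonacci identity (a² + b²)(c² + d²) = (ac − bd)² + (ad + bc)² = (ac + bd)² + (ad − bc)²:
  97 · 137 = 13289: from (4² + 9²)(4² + 11²), take (4·4 − 9·11, 4·11 + 9·4) = (16 − 99, 44 + 36) = (-83, 80); dropping signs (only squares matter) gives (83, 80); check 83² + 80² = 6889 + 6400 = 13289 ✓.
  Scale by k = 2: (2·83, 2·80) = (166, 160).
Step 4: Order so x ≤ y and verify: 160² + 166² = 25600 + 27556 = 53156 = n. ✓

n = 53156 = 160² + 166² (one valid representation with x ≤ y).


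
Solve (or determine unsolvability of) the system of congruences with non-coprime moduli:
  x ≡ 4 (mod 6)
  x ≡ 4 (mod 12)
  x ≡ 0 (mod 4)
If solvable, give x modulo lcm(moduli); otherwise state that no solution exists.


Moduli 6, 12, 4 are not pairwise coprime, so CRT works modulo lcm(m_i) when all pairwise compatibility conditions hold.
Pairwise compatibility: gcd(m_i, m_j) must divide a_i - a_j for every pair.
Merge one congruence at a time:
  Start: x ≡ 4 (mod 6).
  Combine with x ≡ 4 (mod 12): gcd(6, 12) = 6; 4 - 4 = 0, which IS divisible by 6, so compatible.
    Write x = 4 + 6·t and substitute into x ≡ 4 (mod 12): 6·t ≡ 4 − 4 = 0 (mod 12).
    Divide the congruence (and modulus) by g = 6: 1·t ≡ 0 (mod 2).
    So t ≡ 0 (mod 2).
    Then x = 4 + 6·0 = 4, valid modulo lcm(6, 12) = 12: x ≡ 4 (mod 12).
  Combine with x ≡ 0 (mod 4): gcd(12, 4) = 4; 0 - 4 = -4, which IS divisible by 4, so compatible.
    Write x = 4 + 12·t and substitute into x ≡ 0 (mod 4): 12·t ≡ 0 − 4 = -4 (mod 4).
    Divide the congruence (and modulus) by g = 4: 3·t ≡ -1 (mod 1).
    Modulo 1 every t works; take t = 0.
    Then x = 4 + 12·0 = 4, valid modulo lcm(12, 4) = 12: x ≡ 4 (mod 12).
Verify: 4 mod 6 = 4, 4 mod 12 = 4, 4 mod 4 = 0.

x ≡ 4 (mod 12).


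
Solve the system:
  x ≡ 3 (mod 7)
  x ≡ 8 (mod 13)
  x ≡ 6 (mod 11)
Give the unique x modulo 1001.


Moduli 7, 13, 11 are pairwise coprime; by CRT there is a unique solution modulo M = 7 · 13 · 11 = 1001.
Solve pairwise, accumulating the modulus:
  Start with x ≡ 3 (mod 7).
  Combine with x ≡ 8 (mod 13): since gcd(7, 13) = 1, we get a unique residue mod 91.
    Write x = 3 + 7·t and substitute into x ≡ 8 (mod 13): 7·t ≡ 8 − 3 = 5 (mod 13).
    The inverse of 7 mod 13 is 2 (since 7·2 = 14 = 1·13 + 1), so t ≡ 2·5 = 10 ≡ 10 (mod 13).
    Then x = 3 + 7·10 = 73, valid modulo lcm(7, 13) = 91: x ≡ 73 (mod 91).
  Combine with x ≡ 6 (mod 11): since gcd(91, 11) = 1, we get a unique residue mod 1001.
    Write x = 73 + 91·t and substitute into x ≡ 6 (mod 11): 91·t ≡ 6 − 73 = -67 (mod 11).
    Reduce coefficients mod 11: 3·t ≡ 10 (mod 11).
    The inverse of 3 mod 11 is 4 (since 3·4 = 12 = 1·11 + 1), so t ≡ 4·10 = 40 ≡ 7 (mod 11).
    Then x = 73 + 91·7 = 710, valid modulo lcm(91, 11) = 1001: x ≡ 710 (mod 1001).
Verify: 710 mod 7 = 3 ✓, 710 mod 13 = 8 ✓, 710 mod 11 = 6 ✓.

x ≡ 710 (mod 1001).


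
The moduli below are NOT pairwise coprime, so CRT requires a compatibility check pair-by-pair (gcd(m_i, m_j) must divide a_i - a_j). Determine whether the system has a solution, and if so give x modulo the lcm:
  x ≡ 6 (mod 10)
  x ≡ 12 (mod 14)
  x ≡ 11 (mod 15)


Moduli 10, 14, 15 are not pairwise coprime, so CRT works modulo lcm(m_i) when all pairwise compatibility conditions hold.
Pairwise compatibility: gcd(m_i, m_j) must divide a_i - a_j for every pair.
Merge one congruence at a time:
  Start: x ≡ 6 (mod 10).
  Combine with x ≡ 12 (mod 14): gcd(10, 14) = 2; 12 - 6 = 6, which IS divisible by 2, so compatible.
    Write x = 6 + 10·t and substitute into x ≡ 12 (mod 14): 10·t ≡ 12 − 6 = 6 (mod 14).
    Divide the congruence (and modulus) by g = 2: 5·t ≡ 3 (mod 7).
    The inverse of 5 mod 7 is 3 (since 5·3 = 15 = 2·7 + 1), so t ≡ 3·3 = 9 ≡ 2 (mod 7).
    Then x = 6 + 10·2 = 26, valid modulo lcm(10, 14) = 70: x ≡ 26 (mod 70).
  Combine with x ≡ 11 (mod 15): gcd(70, 15) = 5; 11 - 26 = -15, which IS divisible by 5, so compatible.
    Write x = 26 + 70·t and substitute into x ≡ 11 (mod 15): 70·t ≡ 11 − 26 = -15 (mod 15).
    Divide the congruence (and modulus) by g = 5: 14·t ≡ -3 (mod 3).
    Reduce coefficients mod 3: 2·t ≡ 0 (mod 3).
    The inverse of 2 mod 3 is 2 (since 2·2 = 4 = 1·3 + 1), so t ≡ 2·0 = 0 ≡ 0 (mod 3).
    Then x = 26 + 70·0 = 26, valid modulo lcm(70, 15) = 210: x ≡ 26 (mod 210).
Verify: 26 mod 10 = 6, 26 mod 14 = 12, 26 mod 15 = 11.

x ≡ 26 (mod 210).


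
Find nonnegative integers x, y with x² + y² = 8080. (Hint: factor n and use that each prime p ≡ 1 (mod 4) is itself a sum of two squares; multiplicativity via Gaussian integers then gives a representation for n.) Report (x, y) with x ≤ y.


Step 1: Factor n = 8080 = 2^4 · 5 · 101.
Step 2: Check the mod-4 condition on each prime factor: 2 = 2 (special); 5 ≡ 1 (mod 4), exponent 1; 101 ≡ 1 (mod 4), exponent 1.
All primes ≡ 3 (mod 4) appear to even exponent (or don't appear), so by the two-squares theorem n IS expressible as a sum of two squares.
Step 3: Build a representation. Group n = k² · m with k = 4 and m = 5 · 101 = 505 (a product of primes ≡ 1 (mod 4)); a representation of m scales to one of n via (k·x)² + (k·y)² = k²(x² + y²). Each prime p ≡ 1 (mod 4) is itself a sum of two squares; find a² by testing p − a² for a perfect square:
  5: 5 − 1² = 4 = 2² ⇒ 5 = 1² + 2².
  101: 101 − 1² = 100 = 10² ⇒ 101 = 1² + 10².
  Combine using the Brahmagupta–Fibonacci identity (a² + b²)(c² + d²) = (ac − bd)² + (ad + bc)² = (ac + bd)² + (ad − bc)²:
  5 · 101 = 505: from (1² + 2²)(1² + 10²), take (1·1 − 2·10, 1·10 + 2·1) = (1 − 20, 10 + 2) = (-19, 12); dropping signs (only squares matter) gives (19, 12); check 19² + 12² = 361 + 144 = 505 ✓.
  Scale by k = 4: (4·19, 4·12) = (76, 48).
Step 4: Order so x ≤ y and verify: 48² + 76² = 2304 + 5776 = 8080 = n. ✓

n = 8080 = 48² + 76² (one valid representation with x ≤ y).


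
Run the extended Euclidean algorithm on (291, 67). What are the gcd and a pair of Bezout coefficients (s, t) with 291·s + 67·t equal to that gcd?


Euclidean algorithm on (291, 67) — divide until remainder is 0:
  291 = 4 · 67 + 23
  67 = 2 · 23 + 21
  23 = 1 · 21 + 2
  21 = 10 · 2 + 1
  2 = 2 · 1 + 0
gcd(291, 67) = 1.
Track Bezout coefficients alongside the remainders: start with r₀ = 291 = a·1 + b·0 (s = 1, t = 0) and r₁ = 67 = a·0 + b·1 (s = 0, t = 1); each new remainder r_{k+1} = r_{k-1} − q_k·r_k inherits s_{k+1} = s_{k-1} − q_k·s_k, t_{k+1} = t_{k-1} − q_k·t_k, so r_k = a·s_k + b·t_k at every step:
  q = 4: r = 23, s = 1 − 4·0 = 1, t = 0 − 4·1 = -4  (check: 291·1 + 67·(-4) = 23)
  q = 2: r = 21, s = 0 − 2·1 = -2, t = 1 − 2·(-4) = 9  (check: 291·(-2) + 67·9 = 21)
  q = 1: r = 2, s = 1 − 1·(-2) = 3, t = -4 − 1·9 = -13  (check: 291·3 + 67·(-13) = 2)
  q = 10: r = 1, s = -2 − 10·3 = -32, t = 9 − 10·(-13) = 139  (check: 291·(-32) + 67·139 = 1)
The row with r = 1 (the gcd) gives the Bezout coefficients s = -32, t = 139.
Result: 291 · (-32) + 67 · (139) = 1.

gcd(291, 67) = 1; s = -32, t = 139 (check: 291·(-32) + 67·139 = 1).


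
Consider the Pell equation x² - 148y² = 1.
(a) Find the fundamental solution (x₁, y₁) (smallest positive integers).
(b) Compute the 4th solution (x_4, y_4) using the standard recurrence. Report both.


Step 1: Find the fundamental solution (x₁, y₁) of x² - 148y² = 1.
  Expand √148 as a continued fraction. a₀ = ⌊√148⌋ = 12; iterate m_{k+1} = d_k·a_k − m_k, d_{k+1} = (148 − m_{k+1}²)/d_k, a_{k+1} = ⌊(a₀ + m_{k+1})/d_{k+1}⌋ (starting m₀ = 0, d₀ = 1), with convergents p_k = a_k·p_{k-1} + p_{k-2}, q_k = a_k·q_{k-1} + q_{k-2} (p₋₁ = 1, q₋₁ = 0):
  k = 0: a₀ = 12; p₀/q₀ = 12/1; p₀² − 148·q₀² = 144 − 148 = -4.
  k = 1: m = 12, d = 4, a = ⌊(12 + 12)/4⌋ = 6; p/q = (6·12 + 1)/(6·1 + 0) = 73/6; p² − 148·q² = 5329 − 5328 = 1.
  The first convergent with p² − 148·q² = 1 gives the fundamental solution (x₁, y₁) = (73, 6).
Step 2: Apply the recurrence (x_{n+1}, y_{n+1}) = (x₁x_n + 148y₁y_n, x₁y_n + y₁x_n) repeatedly.
  From (x_1, y_1) = (73, 6): x_2 = 73·73 + 148·6·6 = 10657; y_2 = 73·6 + 6·73 = 876.
  From (x_2, y_2) = (10657, 876): x_3 = 73·10657 + 148·6·876 = 1555849; y_3 = 73·876 + 6·10657 = 127890.
  From (x_3, y_3) = (1555849, 127890): x_4 = 73·1555849 + 148·6·127890 = 227143297; y_4 = 73·127890 + 6·1555849 = 18671064.
Step 3: Verify x_4² - 148·y_4² = 51594077372030209 - 51594077372030208 = 1 (should be 1). ✓

(x_1, y_1) = (73, 6); (x_4, y_4) = (227143297, 18671064).


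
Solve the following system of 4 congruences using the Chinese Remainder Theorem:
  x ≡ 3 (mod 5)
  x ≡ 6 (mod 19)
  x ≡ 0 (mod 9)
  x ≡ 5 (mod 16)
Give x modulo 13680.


Product of moduli M = 5 · 19 · 9 · 16 = 13680.
Merge one congruence at a time:
  Start: x ≡ 3 (mod 5).
  Combine with x ≡ 6 (mod 19); new modulus lcm = 95.
    Write x = 3 + 5·t and substitute into x ≡ 6 (mod 19): 5·t ≡ 6 − 3 = 3 (mod 19).
    The inverse of 5 mod 19 is 4 (since 5·4 = 20 = 1·19 + 1), so t ≡ 4·3 = 12 ≡ 12 (mod 19).
    Then x = 3 + 5·12 = 63, valid modulo lcm(5, 19) = 95: x ≡ 63 (mod 95).
  Combine with x ≡ 0 (mod 9); new modulus lcm = 855.
    Write x = 63 + 95·t and substitute into x ≡ 0 (mod 9): 95·t ≡ 0 − 63 = -63 (mod 9).
    Reduce coefficients mod 9: 5·t ≡ 0 (mod 9).
    The inverse of 5 mod 9 is 2 (since 5·2 = 10 = 1·9 + 1), so t ≡ 2·0 = 0 ≡ 0 (mod 9).
    Then x = 63 + 95·0 = 63, valid modulo lcm(95, 9) = 855: x ≡ 63 (mod 855).
  Combine with x ≡ 5 (mod 16); new modulus lcm = 13680.
    Write x = 63 + 855·t and substitute into x ≡ 5 (mod 16): 855·t ≡ 5 − 63 = -58 (mod 16).
    Reduce coefficients mod 16: 7·t ≡ 6 (mod 16).
    The inverse of 7 mod 16 is 7 (since 7·7 = 49 = 3·16 + 1), so t ≡ 7·6 = 42 ≡ 10 (mod 16).
    Then x = 63 + 855·10 = 8613, valid modulo lcm(855, 16) = 13680: x ≡ 8613 (mod 13680).
Verify against each original: 8613 mod 5 = 3, 8613 mod 19 = 6, 8613 mod 9 = 0, 8613 mod 16 = 5.

x ≡ 8613 (mod 13680).


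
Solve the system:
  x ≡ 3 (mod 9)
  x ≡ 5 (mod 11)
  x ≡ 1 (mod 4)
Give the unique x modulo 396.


Moduli 9, 11, 4 are pairwise coprime; by CRT there is a unique solution modulo M = 9 · 11 · 4 = 396.
Solve pairwise, accumulating the modulus:
  Start with x ≡ 3 (mod 9).
  Combine with x ≡ 5 (mod 11): since gcd(9, 11) = 1, we get a unique residue mod 99.
    Write x = 3 + 9·t and substitute into x ≡ 5 (mod 11): 9·t ≡ 5 − 3 = 2 (mod 11).
    The inverse of 9 mod 11 is 5 (since 9·5 = 45 = 4·11 + 1), so t ≡ 5·2 = 10 ≡ 10 (mod 11).
    Then x = 3 + 9·10 = 93, valid modulo lcm(9, 11) = 99: x ≡ 93 (mod 99).
  Combine with x ≡ 1 (mod 4): since gcd(99, 4) = 1, we get a unique residue mod 396.
    Write x = 93 + 99·t and substitute into x ≡ 1 (mod 4): 99·t ≡ 1 − 93 = -92 (mod 4).
    Reduce coefficients mod 4: 3·t ≡ 0 (mod 4).
    The inverse of 3 mod 4 is 3 (since 3·3 = 9 = 2·4 + 1), so t ≡ 3·0 = 0 ≡ 0 (mod 4).
    Then x = 93 + 99·0 = 93, valid modulo lcm(99, 4) = 396: x ≡ 93 (mod 396).
Verify: 93 mod 9 = 3 ✓, 93 mod 11 = 5 ✓, 93 mod 4 = 1 ✓.

x ≡ 93 (mod 396).


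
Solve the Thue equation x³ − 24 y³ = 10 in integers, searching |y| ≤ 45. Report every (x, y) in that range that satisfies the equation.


The equation is x³ - 24y³ = 10. For fixed y, x³ = 24·y³ + 10, so a solution requires the RHS to be a perfect cube.
Strategy: iterate y from -45 to 45, compute RHS = 24·y³ + 10, and check whether it is a (positive or negative) perfect cube.
Check small values of y:
  y = 0: RHS = 10 is not a perfect cube.
  y = 1: RHS = 34 is not a perfect cube.
  y = -1: RHS = -14 is not a perfect cube.
  y = 2: RHS = 202 is not a perfect cube.
  y = -2: RHS = -182 is not a perfect cube.
  y = 3: RHS = 658 is not a perfect cube.
  y = -3: RHS = -638 is not a perfect cube.
Continuing the search up to |y| = 45 finds no solutions either.
No (x, y) in the scanned range satisfies the equation.

No integer solutions with |y| ≤ 45.


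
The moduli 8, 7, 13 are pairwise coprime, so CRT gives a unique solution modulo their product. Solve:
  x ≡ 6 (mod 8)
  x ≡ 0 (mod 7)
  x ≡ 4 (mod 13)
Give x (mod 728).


Moduli 8, 7, 13 are pairwise coprime; by CRT there is a unique solution modulo M = 8 · 7 · 13 = 728.
Solve pairwise, accumulating the modulus:
  Start with x ≡ 6 (mod 8).
  Combine with x ≡ 0 (mod 7): since gcd(8, 7) = 1, we get a unique residue mod 56.
    Write x = 6 + 8·t and substitute into x ≡ 0 (mod 7): 8·t ≡ 0 − 6 = -6 (mod 7).
    Reduce coefficients mod 7: 1·t ≡ 1 (mod 7).
    So t ≡ 1 (mod 7).
    Then x = 6 + 8·1 = 14, valid modulo lcm(8, 7) = 56: x ≡ 14 (mod 56).
  Combine with x ≡ 4 (mod 13): since gcd(56, 13) = 1, we get a unique residue mod 728.
    Write x = 14 + 56·t and substitute into x ≡ 4 (mod 13): 56·t ≡ 4 − 14 = -10 (mod 13).
    Reduce coefficients mod 13: 4·t ≡ 3 (mod 13).
    The inverse of 4 mod 13 is 10 (since 4·10 = 40 = 3·13 + 1), so t ≡ 10·3 = 30 ≡ 4 (mod 13).
    Then x = 14 + 56·4 = 238, valid modulo lcm(56, 13) = 728: x ≡ 238 (mod 728).
Verify: 238 mod 8 = 6 ✓, 238 mod 7 = 0 ✓, 238 mod 13 = 4 ✓.

x ≡ 238 (mod 728).


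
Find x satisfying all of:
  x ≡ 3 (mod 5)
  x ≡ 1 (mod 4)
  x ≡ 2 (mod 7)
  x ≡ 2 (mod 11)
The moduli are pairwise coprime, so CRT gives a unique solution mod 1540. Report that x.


Product of moduli M = 5 · 4 · 7 · 11 = 1540.
Merge one congruence at a time:
  Start: x ≡ 3 (mod 5).
  Combine with x ≡ 1 (mod 4); new modulus lcm = 20.
    Write x = 3 + 5·t and substitute into x ≡ 1 (mod 4): 5·t ≡ 1 − 3 = -2 (mod 4).
    Reduce coefficients mod 4: 1·t ≡ 2 (mod 4).
    So t ≡ 2 (mod 4).
    Then x = 3 + 5·2 = 13, valid modulo lcm(5, 4) = 20: x ≡ 13 (mod 20).
  Combine with x ≡ 2 (mod 7); new modulus lcm = 140.
    Write x = 13 + 20·t and substitute into x ≡ 2 (mod 7): 20·t ≡ 2 − 13 = -11 (mod 7).
    Reduce coefficients mod 7: 6·t ≡ 3 (mod 7).
    The inverse of 6 mod 7 is 6 (since 6·6 = 36 = 5·7 + 1), so t ≡ 6·3 = 18 ≡ 4 (mod 7).
    Then x = 13 + 20·4 = 93, valid modulo lcm(20, 7) = 140: x ≡ 93 (mod 140).
  Combine with x ≡ 2 (mod 11); new modulus lcm = 1540.
    Write x = 93 + 140·t and substitute into x ≡ 2 (mod 11): 140·t ≡ 2 − 93 = -91 (mod 11).
    Reduce coefficients mod 11: 8·t ≡ 8 (mod 11).
    The inverse of 8 mod 11 is 7 (since 8·7 = 56 = 5·11 + 1), so t ≡ 7·8 = 56 ≡ 1 (mod 11).
    Then x = 93 + 140·1 = 233, valid modulo lcm(140, 11) = 1540: x ≡ 233 (mod 1540).
Verify against each original: 233 mod 5 = 3, 233 mod 4 = 1, 233 mod 7 = 2, 233 mod 11 = 2.

x ≡ 233 (mod 1540).


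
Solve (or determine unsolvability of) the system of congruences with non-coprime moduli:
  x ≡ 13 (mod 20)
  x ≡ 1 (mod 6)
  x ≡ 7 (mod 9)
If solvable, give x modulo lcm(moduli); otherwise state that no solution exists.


Moduli 20, 6, 9 are not pairwise coprime, so CRT works modulo lcm(m_i) when all pairwise compatibility conditions hold.
Pairwise compatibility: gcd(m_i, m_j) must divide a_i - a_j for every pair.
Merge one congruence at a time:
  Start: x ≡ 13 (mod 20).
  Combine with x ≡ 1 (mod 6): gcd(20, 6) = 2; 1 - 13 = -12, which IS divisible by 2, so compatible.
    Write x = 13 + 20·t and substitute into x ≡ 1 (mod 6): 20·t ≡ 1 − 13 = -12 (mod 6).
    Divide the congruence (and modulus) by g = 2: 10·t ≡ -6 (mod 3).
    Reduce coefficients mod 3: 1·t ≡ 0 (mod 3).
    So t ≡ 0 (mod 3).
    Then x = 13 + 20·0 = 13, valid modulo lcm(20, 6) = 60: x ≡ 13 (mod 60).
  Combine with x ≡ 7 (mod 9): gcd(60, 9) = 3; 7 - 13 = -6, which IS divisible by 3, so compatible.
    Write x = 13 + 60·t and substitute into x ≡ 7 (mod 9): 60·t ≡ 7 − 13 = -6 (mod 9).
    Divide the congruence (and modulus) by g = 3: 20·t ≡ -2 (mod 3).
    Reduce coefficients mod 3: 2·t ≡ 1 (mod 3).
    The inverse of 2 mod 3 is 2 (since 2·2 = 4 = 1·3 + 1), so t ≡ 2·1 = 2 ≡ 2 (mod 3).
    Then x = 13 + 60·2 = 133, valid modulo lcm(60, 9) = 180: x ≡ 133 (mod 180).
Verify: 133 mod 20 = 13, 133 mod 6 = 1, 133 mod 9 = 7.

x ≡ 133 (mod 180).


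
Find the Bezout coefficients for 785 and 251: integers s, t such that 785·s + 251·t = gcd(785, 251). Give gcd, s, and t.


Euclidean algorithm on (785, 251) — divide until remainder is 0:
  785 = 3 · 251 + 32
  251 = 7 · 32 + 27
  32 = 1 · 27 + 5
  27 = 5 · 5 + 2
  5 = 2 · 2 + 1
  2 = 2 · 1 + 0
gcd(785, 251) = 1.
Track Bezout coefficients alongside the remainders: start with r₀ = 785 = a·1 + b·0 (s = 1, t = 0) and r₁ = 251 = a·0 + b·1 (s = 0, t = 1); each new remainder r_{k+1} = r_{k-1} − q_k·r_k inherits s_{k+1} = s_{k-1} − q_k·s_k, t_{k+1} = t_{k-1} − q_k·t_k, so r_k = a·s_k + b·t_k at every step:
  q = 3: r = 32, s = 1 − 3·0 = 1, t = 0 − 3·1 = -3  (check: 785·1 + 251·(-3) = 32)
  q = 7: r = 27, s = 0 − 7·1 = -7, t = 1 − 7·(-3) = 22  (check: 785·(-7) + 251·22 = 27)
  q = 1: r = 5, s = 1 − 1·(-7) = 8, t = -3 − 1·22 = -25  (check: 785·8 + 251·(-25) = 5)
  q = 5: r = 2, s = -7 − 5·8 = -47, t = 22 − 5·(-25) = 147  (check: 785·(-47) + 251·147 = 2)
  q = 2: r = 1, s = 8 − 2·(-47) = 102, t = -25 − 2·147 = -319  (check: 785·102 + 251·(-319) = 1)
The row with r = 1 (the gcd) gives the Bezout coefficients s = 102, t = -319.
Result: 785 · (102) + 251 · (-319) = 1.

gcd(785, 251) = 1; s = 102, t = -319 (check: 785·102 + 251·(-319) = 1).


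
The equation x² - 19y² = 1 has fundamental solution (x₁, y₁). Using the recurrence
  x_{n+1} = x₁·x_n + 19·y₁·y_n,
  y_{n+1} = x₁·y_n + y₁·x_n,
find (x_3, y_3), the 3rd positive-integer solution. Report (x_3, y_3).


Step 1: Find the fundamental solution (x₁, y₁) of x² - 19y² = 1.
  Expand √19 as a continued fraction. a₀ = ⌊√19⌋ = 4; iterate m_{k+1} = d_k·a_k − m_k, d_{k+1} = (19 − m_{k+1}²)/d_k, a_{k+1} = ⌊(a₀ + m_{k+1})/d_{k+1}⌋ (starting m₀ = 0, d₀ = 1), with convergents p_k = a_k·p_{k-1} + p_{k-2}, q_k = a_k·q_{k-1} + q_{k-2} (p₋₁ = 1, q₋₁ = 0):
  k = 0: a₀ = 4; p₀/q₀ = 4/1; p₀² − 19·q₀² = 16 − 19 = -3.
  k = 1: m = 4, d = 3, a = ⌊(4 + 4)/3⌋ = 2; p/q = (2·4 + 1)/(2·1 + 0) = 9/2; p² − 19·q² = 81 − 76 = 5.
  k = 2: m = 2, d = 5, a = ⌊(4 + 2)/5⌋ = 1; p/q = (1·9 + 4)/(1·2 + 1) = 13/3; p² − 19·q² = 169 − 171 = -2.
  k = 3: m = 3, d = 2, a = ⌊(4 + 3)/2⌋ = 3; p/q = (3·13 + 9)/(3·3 + 2) = 48/11; p² − 19·q² = 2304 − 2299 = 5.
  k = 4: m = 3, d = 5, a = ⌊(4 + 3)/5⌋ = 1; p/q = (1·48 + 13)/(1·11 + 3) = 61/14; p² − 19·q² = 3721 − 3724 = -3.
  k = 5: m = 2, d = 3, a = ⌊(4 + 2)/3⌋ = 2; p/q = (2·61 + 48)/(2·14 + 11) = 170/39; p² − 19·q² = 28900 − 28899 = 1.
  The first convergent with p² − 19·q² = 1 gives the fundamental solution (x₁, y₁) = (170, 39).
Step 2: Apply the recurrence (x_{n+1}, y_{n+1}) = (x₁x_n + 19y₁y_n, x₁y_n + y₁x_n) repeatedly.
  From (x_1, y_1) = (170, 39): x_2 = 170·170 + 19·39·39 = 57799; y_2 = 170·39 + 39·170 = 13260.
  From (x_2, y_2) = (57799, 13260): x_3 = 170·57799 + 19·39·13260 = 19651490; y_3 = 170·13260 + 39·57799 = 4508361.
Step 3: Verify x_3² - 19·y_3² = 386181059220100 - 386181059220099 = 1 (should be 1). ✓

(x_1, y_1) = (170, 39); (x_3, y_3) = (19651490, 4508361).


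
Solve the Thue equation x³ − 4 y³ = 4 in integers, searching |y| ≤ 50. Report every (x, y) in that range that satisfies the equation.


The equation is x³ - 4y³ = 4. For fixed y, x³ = 4·y³ + 4, so a solution requires the RHS to be a perfect cube.
Strategy: iterate y from -50 to 50, compute RHS = 4·y³ + 4, and check whether it is a (positive or negative) perfect cube.
Check small values of y:
  y = 0: RHS = 4 is not a perfect cube.
  y = 1: RHS = 8 = (2)³ ⇒ x = 2 works.
  y = -1: RHS = 0 = (0)³ ⇒ x = 0 works.
  y = 2: RHS = 36 is not a perfect cube.
  y = -2: RHS = -28 is not a perfect cube.
  y = 3: RHS = 112 is not a perfect cube.
  y = -3: RHS = -104 is not a perfect cube.
Continuing the search up to |y| = 50 finds no further solutions beyond those listed.
Collected solutions: (0, -1), (2, 1).

Solutions (with |y| ≤ 50): (0, -1), (2, 1).


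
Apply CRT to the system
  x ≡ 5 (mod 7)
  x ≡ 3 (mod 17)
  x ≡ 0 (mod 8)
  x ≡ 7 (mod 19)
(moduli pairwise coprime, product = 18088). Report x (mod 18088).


Product of moduli M = 7 · 17 · 8 · 19 = 18088.
Merge one congruence at a time:
  Start: x ≡ 5 (mod 7).
  Combine with x ≡ 3 (mod 17); new modulus lcm = 119.
    Write x = 5 + 7·t and substitute into x ≡ 3 (mod 17): 7·t ≡ 3 − 5 = -2 (mod 17).
    Reduce coefficients mod 17: 7·t ≡ 15 (mod 17).
    The inverse of 7 mod 17 is 5 (since 7·5 = 35 = 2·17 + 1), so t ≡ 5·15 = 75 ≡ 7 (mod 17).
    Then x = 5 + 7·7 = 54, valid modulo lcm(7, 17) = 119: x ≡ 54 (mod 119).
  Combine with x ≡ 0 (mod 8); new modulus lcm = 952.
    Write x = 54 + 119·t and substitute into x ≡ 0 (mod 8): 119·t ≡ 0 − 54 = -54 (mod 8).
    Reduce coefficients mod 8: 7·t ≡ 2 (mod 8).
    The inverse of 7 mod 8 is 7 (since 7·7 = 49 = 6·8 + 1), so t ≡ 7·2 = 14 ≡ 6 (mod 8).
    Then x = 54 + 119·6 = 768, valid modulo lcm(119, 8) = 952: x ≡ 768 (mod 952).
  Combine with x ≡ 7 (mod 19); new modulus lcm = 18088.
    Write x = 768 + 952·t and substitute into x ≡ 7 (mod 19): 952·t ≡ 7 − 768 = -761 (mod 19).
    Reduce coefficients mod 19: 2·t ≡ 18 (mod 19).
    The inverse of 2 mod 19 is 10 (since 2·10 = 20 = 1·19 + 1), so t ≡ 10·18 = 180 ≡ 9 (mod 19).
    Then x = 768 + 952·9 = 9336, valid modulo lcm(952, 19) = 18088: x ≡ 9336 (mod 18088).
Verify against each original: 9336 mod 7 = 5, 9336 mod 17 = 3, 9336 mod 8 = 0, 9336 mod 19 = 7.

x ≡ 9336 (mod 18088).


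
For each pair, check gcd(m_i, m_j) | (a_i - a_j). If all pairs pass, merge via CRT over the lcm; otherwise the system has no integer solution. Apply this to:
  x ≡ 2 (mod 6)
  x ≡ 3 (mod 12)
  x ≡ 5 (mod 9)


Moduli 6, 12, 9 are not pairwise coprime, so CRT works modulo lcm(m_i) when all pairwise compatibility conditions hold.
Pairwise compatibility: gcd(m_i, m_j) must divide a_i - a_j for every pair.
Merge one congruence at a time:
  Start: x ≡ 2 (mod 6).
  Combine with x ≡ 3 (mod 12): gcd(6, 12) = 6, and 3 - 2 = 1 is NOT divisible by 6.
    ⇒ system is inconsistent (no integer solution).

No solution (the system is inconsistent).


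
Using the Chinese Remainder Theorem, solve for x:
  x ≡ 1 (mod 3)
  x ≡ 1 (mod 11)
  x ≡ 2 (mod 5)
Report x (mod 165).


Moduli 3, 11, 5 are pairwise coprime; by CRT there is a unique solution modulo M = 3 · 11 · 5 = 165.
Solve pairwise, accumulating the modulus:
  Start with x ≡ 1 (mod 3).
  Combine with x ≡ 1 (mod 11): since gcd(3, 11) = 1, we get a unique residue mod 33.
    Write x = 1 + 3·t and substitute into x ≡ 1 (mod 11): 3·t ≡ 1 − 1 = 0 (mod 11).
    The inverse of 3 mod 11 is 4 (since 3·4 = 12 = 1·11 + 1), so t ≡ 4·0 = 0 ≡ 0 (mod 11).
    Then x = 1 + 3·0 = 1, valid modulo lcm(3, 11) = 33: x ≡ 1 (mod 33).
  Combine with x ≡ 2 (mod 5): since gcd(33, 5) = 1, we get a unique residue mod 165.
    Write x = 1 + 33·t and substitute into x ≡ 2 (mod 5): 33·t ≡ 2 − 1 = 1 (mod 5).
    Reduce coefficients mod 5: 3·t ≡ 1 (mod 5).
    The inverse of 3 mod 5 is 2 (since 3·2 = 6 = 1·5 + 1), so t ≡ 2·1 = 2 ≡ 2 (mod 5).
    Then x = 1 + 33·2 = 67, valid modulo lcm(33, 5) = 165: x ≡ 67 (mod 165).
Verify: 67 mod 3 = 1 ✓, 67 mod 11 = 1 ✓, 67 mod 5 = 2 ✓.

x ≡ 67 (mod 165).


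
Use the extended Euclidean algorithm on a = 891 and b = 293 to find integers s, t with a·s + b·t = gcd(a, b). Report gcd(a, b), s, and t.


Euclidean algorithm on (891, 293) — divide until remainder is 0:
  891 = 3 · 293 + 12
  293 = 24 · 12 + 5
  12 = 2 · 5 + 2
  5 = 2 · 2 + 1
  2 = 2 · 1 + 0
gcd(891, 293) = 1.
Track Bezout coefficients alongside the remainders: start with r₀ = 891 = a·1 + b·0 (s = 1, t = 0) and r₁ = 293 = a·0 + b·1 (s = 0, t = 1); each new remainder r_{k+1} = r_{k-1} − q_k·r_k inherits s_{k+1} = s_{k-1} − q_k·s_k, t_{k+1} = t_{k-1} − q_k·t_k, so r_k = a·s_k + b·t_k at every step:
  q = 3: r = 12, s = 1 − 3·0 = 1, t = 0 − 3·1 = -3  (check: 891·1 + 293·(-3) = 12)
  q = 24: r = 5, s = 0 − 24·1 = -24, t = 1 − 24·(-3) = 73  (check: 891·(-24) + 293·73 = 5)
  q = 2: r = 2, s = 1 − 2·(-24) = 49, t = -3 − 2·73 = -149  (check: 891·49 + 293·(-149) = 2)
  q = 2: r = 1, s = -24 − 2·49 = -122, t = 73 − 2·(-149) = 371  (check: 891·(-122) + 293·371 = 1)
The row with r = 1 (the gcd) gives the Bezout coefficients s = -122, t = 371.
Result: 891 · (-122) + 293 · (371) = 1.

gcd(891, 293) = 1; s = -122, t = 371 (check: 891·(-122) + 293·371 = 1).


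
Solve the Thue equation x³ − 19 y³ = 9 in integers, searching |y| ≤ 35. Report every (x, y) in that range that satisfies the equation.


The equation is x³ - 19y³ = 9. For fixed y, x³ = 19·y³ + 9, so a solution requires the RHS to be a perfect cube.
Strategy: iterate y from -35 to 35, compute RHS = 19·y³ + 9, and check whether it is a (positive or negative) perfect cube.
Check small values of y:
  y = 0: RHS = 9 is not a perfect cube.
  y = 1: RHS = 28 is not a perfect cube.
  y = -1: RHS = -10 is not a perfect cube.
  y = 2: RHS = 161 is not a perfect cube.
  y = -2: RHS = -143 is not a perfect cube.
  y = 3: RHS = 522 is not a perfect cube.
  y = -3: RHS = -504 is not a perfect cube.
Continuing the search up to |y| = 35 finds no solutions either.
No (x, y) in the scanned range satisfies the equation.

No integer solutions with |y| ≤ 35.


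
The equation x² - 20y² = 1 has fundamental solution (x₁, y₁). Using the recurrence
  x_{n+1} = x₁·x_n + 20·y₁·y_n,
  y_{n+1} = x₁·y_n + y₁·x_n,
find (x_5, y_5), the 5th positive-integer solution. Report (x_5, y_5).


Step 1: Find the fundamental solution (x₁, y₁) of x² - 20y² = 1.
  Expand √20 as a continued fraction. a₀ = ⌊√20⌋ = 4; iterate m_{k+1} = d_k·a_k − m_k, d_{k+1} = (20 − m_{k+1}²)/d_k, a_{k+1} = ⌊(a₀ + m_{k+1})/d_{k+1}⌋ (starting m₀ = 0, d₀ = 1), with convergents p_k = a_k·p_{k-1} + p_{k-2}, q_k = a_k·q_{k-1} + q_{k-2} (p₋₁ = 1, q₋₁ = 0):
  k = 0: a₀ = 4; p₀/q₀ = 4/1; p₀² − 20·q₀² = 16 − 20 = -4.
  k = 1: m = 4, d = 4, a = ⌊(4 + 4)/4⌋ = 2; p/q = (2·4 + 1)/(2·1 + 0) = 9/2; p² − 20·q² = 81 − 80 = 1.
  The first convergent with p² − 20·q² = 1 gives the fundamental solution (x₁, y₁) = (9, 2).
Step 2: Apply the recurrence (x_{n+1}, y_{n+1}) = (x₁x_n + 20y₁y_n, x₁y_n + y₁x_n) repeatedly.
  From (x_1, y_1) = (9, 2): x_2 = 9·9 + 20·2·2 = 161; y_2 = 9·2 + 2·9 = 36.
  From (x_2, y_2) = (161, 36): x_3 = 9·161 + 20·2·36 = 2889; y_3 = 9·36 + 2·161 = 646.
  From (x_3, y_3) = (2889, 646): x_4 = 9·2889 + 20·2·646 = 51841; y_4 = 9·646 + 2·2889 = 11592.
  From (x_4, y_4) = (51841, 11592): x_5 = 9·51841 + 20·2·11592 = 930249; y_5 = 9·11592 + 2·51841 = 208010.
Step 3: Verify x_5² - 20·y_5² = 865363202001 - 865363202000 = 1 (should be 1). ✓

(x_1, y_1) = (9, 2); (x_5, y_5) = (930249, 208010).


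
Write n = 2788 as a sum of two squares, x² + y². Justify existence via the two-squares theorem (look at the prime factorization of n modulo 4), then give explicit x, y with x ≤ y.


Step 1: Factor n = 2788 = 2^2 · 17 · 41.
Step 2: Check the mod-4 condition on each prime factor: 2 = 2 (special); 17 ≡ 1 (mod 4), exponent 1; 41 ≡ 1 (mod 4), exponent 1.
All primes ≡ 3 (mod 4) appear to even exponent (or don't appear), so by the two-squares theorem n IS expressible as a sum of two squares.
Step 3: Build a representation. Group n = k² · m with k = 2 and m = 17 · 41 = 697 (a product of primes ≡ 1 (mod 4)); a representation of m scales to one of n via (k·x)² + (k·y)² = k²(x² + y²). Each prime p ≡ 1 (mod 4) is itself a sum of two squares; find a² by testing p − a² for a perfect square:
  17: 17 − 1² = 16 = 4² ⇒ 17 = 1² + 4².
  41: 41 − 1² = 40, 41 − 2² = 37, 41 − 3² = 32, 41 − 4² = 25 = 5² ⇒ 41 = 4² + 5².
  Combine using the Brahmagupta–Fibonacci identity (a² + b²)(c² + d²) = (ac − bd)² + (ad + bc)² = (ac + bd)² + (ad − bc)²:
  17 · 41 = 697: from (1² + 4²)(4² + 5²), take (1·4 − 4·5, 1·5 + 4·4) = (4 − 20, 5 + 16) = (-16, 21); dropping signs (only squares matter) gives (16, 21); check 16² + 21² = 256 + 441 = 697 ✓.
  Scale by k = 2: (2·16, 2·21) = (32, 42).
Step 4: Order so x ≤ y and verify: 32² + 42² = 1024 + 1764 = 2788 = n. ✓

n = 2788 = 32² + 42² (one valid representation with x ≤ y).


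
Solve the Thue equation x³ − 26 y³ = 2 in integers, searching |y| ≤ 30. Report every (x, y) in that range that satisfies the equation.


The equation is x³ - 26y³ = 2. For fixed y, x³ = 26·y³ + 2, so a solution requires the RHS to be a perfect cube.
Strategy: iterate y from -30 to 30, compute RHS = 26·y³ + 2, and check whether it is a (positive or negative) perfect cube.
Check small values of y:
  y = 0: RHS = 2 is not a perfect cube.
  y = 1: RHS = 28 is not a perfect cube.
  y = -1: RHS = -24 is not a perfect cube.
  y = 2: RHS = 210 is not a perfect cube.
  y = -2: RHS = -206 is not a perfect cube.
  y = 3: RHS = 704 is not a perfect cube.
  y = -3: RHS = -700 is not a perfect cube.
Continuing the search up to |y| = 30 finds no solutions either.
No (x, y) in the scanned range satisfies the equation.

No integer solutions with |y| ≤ 30.


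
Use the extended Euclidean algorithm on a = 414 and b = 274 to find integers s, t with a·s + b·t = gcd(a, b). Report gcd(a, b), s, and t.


Euclidean algorithm on (414, 274) — divide until remainder is 0:
  414 = 1 · 274 + 140
  274 = 1 · 140 + 134
  140 = 1 · 134 + 6
  134 = 22 · 6 + 2
  6 = 3 · 2 + 0
gcd(414, 274) = 2.
Track Bezout coefficients alongside the remainders: start with r₀ = 414 = a·1 + b·0 (s = 1, t = 0) and r₁ = 274 = a·0 + b·1 (s = 0, t = 1); each new remainder r_{k+1} = r_{k-1} − q_k·r_k inherits s_{k+1} = s_{k-1} − q_k·s_k, t_{k+1} = t_{k-1} − q_k·t_k, so r_k = a·s_k + b·t_k at every step:
  q = 1: r = 140, s = 1 − 1·0 = 1, t = 0 − 1·1 = -1  (check: 414·1 + 274·(-1) = 140)
  q = 1: r = 134, s = 0 − 1·1 = -1, t = 1 − 1·(-1) = 2  (check: 414·(-1) + 274·2 = 134)
  q = 1: r = 6, s = 1 − 1·(-1) = 2, t = -1 − 1·2 = -3  (check: 414·2 + 274·(-3) = 6)
  q = 22: r = 2, s = -1 − 22·2 = -45, t = 2 − 22·(-3) = 68  (check: 414·(-45) + 274·68 = 2)
The row with r = 2 (the gcd) gives the Bezout coefficients s = -45, t = 68.
Result: 414 · (-45) + 274 · (68) = 2.

gcd(414, 274) = 2; s = -45, t = 68 (check: 414·(-45) + 274·68 = 2).


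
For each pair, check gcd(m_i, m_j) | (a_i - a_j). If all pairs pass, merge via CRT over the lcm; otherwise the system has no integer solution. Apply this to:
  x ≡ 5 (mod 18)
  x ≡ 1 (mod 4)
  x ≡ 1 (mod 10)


Moduli 18, 4, 10 are not pairwise coprime, so CRT works modulo lcm(m_i) when all pairwise compatibility conditions hold.
Pairwise compatibility: gcd(m_i, m_j) must divide a_i - a_j for every pair.
Merge one congruence at a time:
  Start: x ≡ 5 (mod 18).
  Combine with x ≡ 1 (mod 4): gcd(18, 4) = 2; 1 - 5 = -4, which IS divisible by 2, so compatible.
    Write x = 5 + 18·t and substitute into x ≡ 1 (mod 4): 18·t ≡ 1 − 5 = -4 (mod 4).
    Divide the congruence (and modulus) by g = 2: 9·t ≡ -2 (mod 2).
    Reduce coefficients mod 2: 1·t ≡ 0 (mod 2).
    So t ≡ 0 (mod 2).
    Then x = 5 + 18·0 = 5, valid modulo lcm(18, 4) = 36: x ≡ 5 (mod 36).
  Combine with x ≡ 1 (mod 10): gcd(36, 10) = 2; 1 - 5 = -4, which IS divisible by 2, so compatible.
    Write x = 5 + 36·t and substitute into x ≡ 1 (mod 10): 36·t ≡ 1 − 5 = -4 (mod 10).
    Divide the congruence (and modulus) by g = 2: 18·t ≡ -2 (mod 5).
    Reduce coefficients mod 5: 3·t ≡ 3 (mod 5).
    The inverse of 3 mod 5 is 2 (since 3·2 = 6 = 1·5 + 1), so t ≡ 2·3 = 6 ≡ 1 (mod 5).
    Then x = 5 + 36·1 = 41, valid modulo lcm(36, 10) = 180: x ≡ 41 (mod 180).
Verify: 41 mod 18 = 5, 41 mod 4 = 1, 41 mod 10 = 1.

x ≡ 41 (mod 180).


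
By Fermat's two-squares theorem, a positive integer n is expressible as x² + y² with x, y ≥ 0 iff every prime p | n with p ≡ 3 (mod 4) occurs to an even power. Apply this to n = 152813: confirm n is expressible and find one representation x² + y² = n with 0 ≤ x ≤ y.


Step 1: Factor n = 152813 = 17 · 89 · 101.
Step 2: Check the mod-4 condition on each prime factor: 17 ≡ 1 (mod 4), exponent 1; 89 ≡ 1 (mod 4), exponent 1; 101 ≡ 1 (mod 4), exponent 1.
All primes ≡ 3 (mod 4) appear to even exponent (or don't appear), so by the two-squares theorem n IS expressible as a sum of two squares.
Step 3: Build a representation. Here n = 17 · 89 · 101 is a product of primes ≡ 1 (mod 4). Each prime p ≡ 1 (mod 4) is itself a sum of two squares; find a² by testing p − a² for a perfect square:
  17: 17 − 1² = 16 = 4² ⇒ 17 = 1² + 4².
  89: 89 − 1² = 88, 89 − 2² = 85, 89 − 3² = 80, 89 − 4² = 73, 89 − 5² = 64 = 8² ⇒ 89 = 5² + 8².
  101: 101 − 1² = 100 = 10² ⇒ 101 = 1² + 10².
  Combine using the Brahmagupta–Fibonacci identity (a² + b²)(c² + d²) = (ac − bd)² + (ad + bc)² = (ac + bd)² + (ad − bc)²:
  17 · 89 = 1513: from (1² + 4²)(5² + 8²), take (1·5 − 4·8, 1·8 + 4·5) = (5 − 32, 8 + 20) = (-27, 28); dropping signs (only squares matter) gives (27, 28); check 27² + 28² = 729 + 784 = 1513 ✓.
  1513 · 101 = 152813: from (27² + 28²)(1² + 10²), take (27·1 − 28·10, 27·10 + 28·1) = (27 − 280, 270 + 28) = (-253, 298); dropping signs (only squares matter) gives (253, 298); check 253² + 298² = 64009 + 88804 = 152813 ✓.
Step 4: Order so x ≤ y and verify: 253² + 298² = 64009 + 88804 = 152813 = n. ✓

n = 152813 = 253² + 298² (one valid representation with x ≤ y).
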